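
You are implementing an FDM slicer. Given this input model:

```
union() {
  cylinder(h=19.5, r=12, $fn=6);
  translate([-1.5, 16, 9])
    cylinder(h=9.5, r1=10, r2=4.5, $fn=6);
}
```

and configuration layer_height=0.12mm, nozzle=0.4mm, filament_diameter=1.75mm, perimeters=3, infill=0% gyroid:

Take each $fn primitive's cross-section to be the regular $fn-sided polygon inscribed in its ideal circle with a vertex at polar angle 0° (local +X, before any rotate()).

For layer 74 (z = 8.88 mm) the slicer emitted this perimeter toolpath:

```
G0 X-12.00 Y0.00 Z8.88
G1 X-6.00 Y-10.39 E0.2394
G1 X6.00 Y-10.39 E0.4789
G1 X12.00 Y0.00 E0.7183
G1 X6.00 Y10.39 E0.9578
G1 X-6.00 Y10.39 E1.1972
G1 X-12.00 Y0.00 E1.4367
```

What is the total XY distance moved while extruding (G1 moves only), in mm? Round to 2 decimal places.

Sum the Euclidean lengths of each G1 segment: total = 71.99 mm.

71.99 mm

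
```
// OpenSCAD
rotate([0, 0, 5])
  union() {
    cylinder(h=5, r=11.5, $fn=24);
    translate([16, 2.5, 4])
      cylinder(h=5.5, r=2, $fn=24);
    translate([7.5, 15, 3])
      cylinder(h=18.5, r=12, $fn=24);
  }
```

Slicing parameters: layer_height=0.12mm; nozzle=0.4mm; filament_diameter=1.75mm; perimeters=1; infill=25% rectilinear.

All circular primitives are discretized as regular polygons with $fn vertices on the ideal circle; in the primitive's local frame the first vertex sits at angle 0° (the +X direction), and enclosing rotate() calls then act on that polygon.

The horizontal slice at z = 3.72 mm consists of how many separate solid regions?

At z = 3.72 mm: the r=11.5 cylinder contributes a regular 24-gon of circumradius 11.5; the cylinder at (16, 2.5) is absent (z outside [4, 9.5]); the r=12 cylinder at (7.5, 15) gives a regular 24-gon of circumradius 12 (constant along its height); Merging all regions: the regions partially overlap (shared area 73.81 mm²), so overlapping operands fuse into one piece — 1 connected region; (whole slice rotated 5° about Z — lengths, areas and connectivity unchanged). The result has 1 disconnected region.

1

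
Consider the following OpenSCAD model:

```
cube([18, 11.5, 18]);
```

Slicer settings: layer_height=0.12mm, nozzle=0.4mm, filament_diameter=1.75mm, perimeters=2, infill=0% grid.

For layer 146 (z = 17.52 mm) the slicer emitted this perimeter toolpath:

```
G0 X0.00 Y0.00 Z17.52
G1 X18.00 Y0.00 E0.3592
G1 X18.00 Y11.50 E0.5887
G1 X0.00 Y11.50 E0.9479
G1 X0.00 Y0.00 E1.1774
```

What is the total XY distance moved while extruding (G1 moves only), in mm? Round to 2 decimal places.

Sum the Euclidean lengths of each G1 segment: total = 59.00 mm.

59.00 mm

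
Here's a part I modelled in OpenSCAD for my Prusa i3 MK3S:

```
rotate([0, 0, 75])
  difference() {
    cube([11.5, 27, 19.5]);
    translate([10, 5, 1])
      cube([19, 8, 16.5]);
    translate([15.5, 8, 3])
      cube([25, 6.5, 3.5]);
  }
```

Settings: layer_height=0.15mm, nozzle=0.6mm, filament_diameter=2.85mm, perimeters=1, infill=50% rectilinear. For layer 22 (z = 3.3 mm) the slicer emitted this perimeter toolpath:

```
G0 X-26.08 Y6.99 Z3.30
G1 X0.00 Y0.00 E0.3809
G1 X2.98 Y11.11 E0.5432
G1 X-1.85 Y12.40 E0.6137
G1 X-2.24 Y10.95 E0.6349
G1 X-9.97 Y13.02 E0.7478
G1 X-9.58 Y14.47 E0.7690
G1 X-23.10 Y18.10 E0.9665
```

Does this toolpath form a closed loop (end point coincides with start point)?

no

Start point (G0): (-26.08, 6.99). End point (last G1): the path does not return to the start — open.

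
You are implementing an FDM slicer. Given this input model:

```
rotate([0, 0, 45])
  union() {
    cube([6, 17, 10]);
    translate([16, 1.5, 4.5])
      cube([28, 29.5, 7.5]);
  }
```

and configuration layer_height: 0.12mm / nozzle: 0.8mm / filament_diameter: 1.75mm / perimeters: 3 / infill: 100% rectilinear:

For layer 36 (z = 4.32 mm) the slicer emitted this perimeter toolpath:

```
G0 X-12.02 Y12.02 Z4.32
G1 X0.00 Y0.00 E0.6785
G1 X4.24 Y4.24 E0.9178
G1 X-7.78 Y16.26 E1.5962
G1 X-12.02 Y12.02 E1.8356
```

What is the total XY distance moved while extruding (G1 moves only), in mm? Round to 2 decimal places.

Sum the Euclidean lengths of each G1 segment: total = 45.99 mm.

45.99 mm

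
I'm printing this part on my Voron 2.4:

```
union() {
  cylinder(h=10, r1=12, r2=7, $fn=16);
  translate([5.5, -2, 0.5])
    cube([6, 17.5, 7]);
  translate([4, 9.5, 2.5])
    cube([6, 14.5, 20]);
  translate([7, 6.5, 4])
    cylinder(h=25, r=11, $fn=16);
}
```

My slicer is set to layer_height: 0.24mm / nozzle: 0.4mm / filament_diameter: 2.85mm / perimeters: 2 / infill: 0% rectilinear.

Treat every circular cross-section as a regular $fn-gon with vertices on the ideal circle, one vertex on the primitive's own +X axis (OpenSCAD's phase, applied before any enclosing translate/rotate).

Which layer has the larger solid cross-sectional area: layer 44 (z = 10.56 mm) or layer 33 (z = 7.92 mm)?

layer 33 (z = 7.92 mm)

Layer 44 (z = 10.56): the cone is not intersected at this z (z outside [0, 10]); the cube at (5.5, -2) is not intersected at this z (z outside [0.5, 7.5]); the cube at (4, 9.5) (footprint 6×14.5) is included at this height (area 87.00 mm²); the cylinder at (7, 6.5): section is a regular 16-gon, circumradius r=11 (area = (16/2)·11.000²·sin(360°/16) = 370.44 mm²); Taking the union: the regions partially overlap — summed areas 457.44 mm² minus the doubly-counted overlap 46.21 mm² gives 411.23 mm² — area = 411.23 mm². So its area = 411.23 mm². Layer 33 (z = 7.92): the cone: at t=0.792 of its height the radius interpolates to r₁+(r₂−r₁)t = 8.040, giving a regular 16-gon of that circumradius (area = (16/2)·8.040²·sin(360°/16) = 197.90 mm²); the cube at (5.5, -2) is absent (z outside [0.5, 7.5]); the cube at (4, 9.5) (footprint 6×14.5) is included at this height (area 87.00 mm²); the r=11 cylinder at (7, 6.5) gives a regular 16-gon of circumradius 11 (constant along its height) (area = (16/2)·11.000²·sin(360°/16) = 370.44 mm²); Merging all regions: the regions partially overlap — summed areas 655.34 mm² minus the doubly-counted overlap 149.37 mm² gives 505.97 mm² — area = 505.97 mm². So its area = 505.97 mm². Layer 33 is larger (505.97 vs 411.23 mm²).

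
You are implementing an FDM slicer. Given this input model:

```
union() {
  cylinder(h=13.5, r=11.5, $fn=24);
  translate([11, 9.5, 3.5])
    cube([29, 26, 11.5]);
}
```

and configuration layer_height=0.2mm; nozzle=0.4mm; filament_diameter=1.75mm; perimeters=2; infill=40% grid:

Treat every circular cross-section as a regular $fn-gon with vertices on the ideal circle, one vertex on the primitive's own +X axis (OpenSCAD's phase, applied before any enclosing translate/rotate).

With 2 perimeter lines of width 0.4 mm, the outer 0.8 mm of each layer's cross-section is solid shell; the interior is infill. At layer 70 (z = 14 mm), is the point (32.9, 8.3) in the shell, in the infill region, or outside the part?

outside

At z = 14 mm: the cylinder is absent (z outside [0, 13.5]); the cube at (11, 9.5) (footprint 29×26) is included at this height; Taking the union: only the 29×26 cube at (11, 9.5) is present, so the union is just that shape — 1 connected region. Overall, the cross-section is a single solid region. The nearest boundary edge runs (11.00, 9.50)→(40.00, 9.50); distance from the point to it = 1.20 mm. The point is not inside any of the regions above, so it lies outside the cross-section (1.20 mm from the nearest boundary).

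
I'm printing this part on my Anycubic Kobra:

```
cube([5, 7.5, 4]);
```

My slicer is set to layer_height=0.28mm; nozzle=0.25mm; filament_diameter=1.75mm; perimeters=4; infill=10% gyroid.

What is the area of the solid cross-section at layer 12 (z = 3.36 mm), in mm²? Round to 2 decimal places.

At z = 3.36 mm: the 5×7.5 cube contributes its full rectangle (area 37.50 mm²). Overall, the cross-section is a single solid region. Net area = 37.50 mm².

37.50 mm²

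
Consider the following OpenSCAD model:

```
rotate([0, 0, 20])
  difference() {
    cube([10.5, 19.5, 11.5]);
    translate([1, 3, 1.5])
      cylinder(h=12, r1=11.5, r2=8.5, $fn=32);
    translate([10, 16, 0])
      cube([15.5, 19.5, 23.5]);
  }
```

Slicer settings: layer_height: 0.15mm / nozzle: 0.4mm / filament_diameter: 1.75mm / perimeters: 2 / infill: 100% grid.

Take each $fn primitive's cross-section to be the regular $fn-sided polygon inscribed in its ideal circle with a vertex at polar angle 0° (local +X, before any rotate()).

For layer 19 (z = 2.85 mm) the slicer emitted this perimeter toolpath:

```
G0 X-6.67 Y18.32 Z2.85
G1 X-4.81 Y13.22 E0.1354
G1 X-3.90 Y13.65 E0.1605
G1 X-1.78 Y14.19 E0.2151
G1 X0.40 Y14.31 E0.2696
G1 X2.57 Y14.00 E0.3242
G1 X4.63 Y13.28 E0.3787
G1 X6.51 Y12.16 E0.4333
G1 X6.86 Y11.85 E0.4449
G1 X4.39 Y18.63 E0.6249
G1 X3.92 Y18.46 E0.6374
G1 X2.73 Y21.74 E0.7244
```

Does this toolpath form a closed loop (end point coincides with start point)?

no

Start point (G0): (-6.67, 18.32). End point (last G1): the path does not return to the start — open.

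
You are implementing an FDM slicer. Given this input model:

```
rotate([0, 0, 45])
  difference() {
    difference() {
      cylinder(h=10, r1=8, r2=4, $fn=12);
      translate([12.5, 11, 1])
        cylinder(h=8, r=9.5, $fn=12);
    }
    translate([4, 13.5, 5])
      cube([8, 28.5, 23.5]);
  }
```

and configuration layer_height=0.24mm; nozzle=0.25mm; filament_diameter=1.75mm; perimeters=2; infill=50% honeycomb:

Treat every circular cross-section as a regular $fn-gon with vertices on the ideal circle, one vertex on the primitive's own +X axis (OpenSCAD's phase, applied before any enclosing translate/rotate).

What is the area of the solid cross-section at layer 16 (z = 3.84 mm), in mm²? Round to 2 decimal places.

125.35 mm²

At z = 3.84 mm: the cone: at t=0.384 of its height the radius interpolates to r₁+(r₂−r₁)t = 6.464, giving a regular 12-gon of that circumradius (area = (12/2)·6.464²·sin(360°/12) = 125.35 mm²); the r=9.5 cylinder at (12.5, 11) gives a regular 12-gon of circumradius 9.5 (constant along its height) (area = (12/2)·9.500²·sin(360°/12) = 270.75 mm²); After the difference (first − rest): starting from the cone (125.35 mm²), the r=9.5 cylinder at (12.5, 11) misses the remaining region (no effect) — area = 125.35 mm²; the cube at (4, 13.5) is not intersected at this z (z outside [5, 28.5]); Taking the first minus the rest: none of the subtracted shapes is present at this height, so that combined region is unchanged — area = 125.35 mm²; (whole slice rotated 45° about Z — lengths, areas and connectivity unchanged). Overall, the cross-section is a single solid region. Net area = 125.35 mm².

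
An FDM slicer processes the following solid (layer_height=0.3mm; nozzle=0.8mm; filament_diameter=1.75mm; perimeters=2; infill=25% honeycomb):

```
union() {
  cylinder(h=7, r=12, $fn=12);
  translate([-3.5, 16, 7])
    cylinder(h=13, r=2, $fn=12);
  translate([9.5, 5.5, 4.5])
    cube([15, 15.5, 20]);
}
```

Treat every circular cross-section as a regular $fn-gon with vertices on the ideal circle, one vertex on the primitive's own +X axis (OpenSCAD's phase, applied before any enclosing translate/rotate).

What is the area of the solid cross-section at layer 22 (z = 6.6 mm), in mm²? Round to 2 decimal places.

At z = 6.6 mm: the r=12 cylinder gives a regular 12-gon of circumradius 12 (constant along its height) (area = (12/2)·12.000²·sin(360°/12) = 432.00 mm²); the cylinder at (-3.5, 16) does not reach this height (z outside [7, 20]); the cube at (9.5, 5.5) is present — its section is the full 15×15.5 rectangle (area 232.50 mm²); Combining (union): the regions partially overlap — summed areas 664.50 mm² minus the doubly-counted overlap 0.88 mm² gives 663.62 mm² — area = 663.62 mm². Overall, the cross-section is a single solid region. Net area = 663.62 mm².

663.62 mm²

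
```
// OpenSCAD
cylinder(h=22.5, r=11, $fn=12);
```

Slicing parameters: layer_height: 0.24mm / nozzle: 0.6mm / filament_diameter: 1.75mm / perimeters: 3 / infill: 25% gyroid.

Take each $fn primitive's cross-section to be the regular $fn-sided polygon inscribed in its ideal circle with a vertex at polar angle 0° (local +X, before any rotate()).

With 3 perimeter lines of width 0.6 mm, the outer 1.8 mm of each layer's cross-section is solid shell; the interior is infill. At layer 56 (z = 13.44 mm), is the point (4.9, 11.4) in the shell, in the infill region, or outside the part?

outside

At z = 13.44 mm: the r=11 cylinder gives a regular 12-gon of circumradius 11 (constant along its height). Overall, the cross-section is a single solid region. The nearest boundary edge runs (5.50, 9.53)→(0.00, 11.00); distance from the point to it = 1.65 mm. The point is not inside any of the regions above, so it lies outside the cross-section (1.65 mm from the nearest boundary).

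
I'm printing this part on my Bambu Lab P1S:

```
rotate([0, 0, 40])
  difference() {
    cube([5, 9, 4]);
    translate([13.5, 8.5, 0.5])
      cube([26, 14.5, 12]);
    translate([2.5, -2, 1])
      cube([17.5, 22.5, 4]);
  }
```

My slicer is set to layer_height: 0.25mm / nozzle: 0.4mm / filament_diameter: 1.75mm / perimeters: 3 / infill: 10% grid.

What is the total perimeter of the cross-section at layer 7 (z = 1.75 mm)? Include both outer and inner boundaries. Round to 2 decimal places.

At z = 1.75 mm: the cube is present — its section is the full 5×9 rectangle (perimeter 28.00 mm); the cube at (13.5, 8.5) is present — its section is the full 26×14.5 rectangle (perimeter 81.00 mm); the cube at (2.5, -2) (footprint 17.5×22.5) is included at this height (perimeter 80.00 mm); Taking the first minus the rest: starting from the 5×9 cube, the 26×14.5 cube at (13.5, 8.5) misses the remaining region (no effect); the 17.5×22.5 cube at (2.5, -2) partially overlaps it — only the 22.50 mm² overlap (of its 393.75 mm²) is removed, clipping the outline — boundary = 23.00 mm; (whole slice rotated 40° about Z — lengths, areas and connectivity unchanged). Overall, the cross-section is a single solid region. Total boundary length (outer) = 23.00 mm.

23.00 mm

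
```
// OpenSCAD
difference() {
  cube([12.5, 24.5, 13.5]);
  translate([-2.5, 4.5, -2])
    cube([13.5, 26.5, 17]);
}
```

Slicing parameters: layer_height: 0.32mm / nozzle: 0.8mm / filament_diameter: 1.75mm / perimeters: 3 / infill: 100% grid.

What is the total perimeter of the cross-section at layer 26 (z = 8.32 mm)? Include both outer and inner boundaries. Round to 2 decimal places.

74.00 mm

At z = 8.32 mm: the cube (footprint 12.5×24.5) is included at this height (perimeter 74.00 mm); the cube at (-2.5, 4.5) is present — its section is the full 13.5×26.5 rectangle (perimeter 80.00 mm); Subtracting the remaining from the first: starting from the 12.5×24.5 cube, the 13.5×26.5 cube at (-2.5, 4.5) partially overlaps it — only the 220.00 mm² overlap (of its 357.75 mm²) is removed, clipping the outline — boundary = 74.00 mm. Overall, the cross-section is a single solid region. Total boundary length (outer) = 74.00 mm.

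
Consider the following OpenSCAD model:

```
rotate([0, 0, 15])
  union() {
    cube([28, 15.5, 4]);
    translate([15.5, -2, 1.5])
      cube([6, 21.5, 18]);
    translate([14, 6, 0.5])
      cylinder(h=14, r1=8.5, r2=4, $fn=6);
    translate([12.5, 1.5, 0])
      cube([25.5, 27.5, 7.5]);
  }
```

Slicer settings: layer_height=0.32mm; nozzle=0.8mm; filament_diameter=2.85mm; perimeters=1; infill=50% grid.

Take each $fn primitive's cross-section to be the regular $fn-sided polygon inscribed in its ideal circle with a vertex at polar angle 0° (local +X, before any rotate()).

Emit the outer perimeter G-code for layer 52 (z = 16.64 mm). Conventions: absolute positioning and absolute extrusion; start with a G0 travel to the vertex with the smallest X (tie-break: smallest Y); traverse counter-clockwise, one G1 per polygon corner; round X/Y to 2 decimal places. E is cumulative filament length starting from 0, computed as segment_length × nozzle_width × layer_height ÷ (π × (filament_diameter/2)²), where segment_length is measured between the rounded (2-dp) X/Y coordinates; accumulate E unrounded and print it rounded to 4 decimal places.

At z = 16.64 mm: the cube is not intersected at this z (z outside [0, 4]); the cube at (15.5, -2) is present — its section is the full 6×21.5 rectangle; the cone at (14, 6) is absent (z outside [0.5, 14.5]); the cube at (12.5, 1.5) is absent (z outside [0, 7.5]); Merging all regions: only the 6×21.5 cube at (15.5, -2) is present, so the union is just that shape — 1 connected region; (rotated 15° about Z; rotation is an isometry so areas/perimeters/island counts are preserved). The outline is a single polygon with 4 vertices. Extrusion per mm of travel: 0.8 × 0.32 / (π × 1.425²) = 0.040129. Accumulating E over each segment gives final E = 2.2077.

G0 X9.92 Y22.85 Z16.64
G1 X15.49 Y2.08 E0.8629
G1 X21.29 Y3.63 E1.1039
G1 X15.72 Y24.40 E1.9668
G1 X9.92 Y22.85 E2.2077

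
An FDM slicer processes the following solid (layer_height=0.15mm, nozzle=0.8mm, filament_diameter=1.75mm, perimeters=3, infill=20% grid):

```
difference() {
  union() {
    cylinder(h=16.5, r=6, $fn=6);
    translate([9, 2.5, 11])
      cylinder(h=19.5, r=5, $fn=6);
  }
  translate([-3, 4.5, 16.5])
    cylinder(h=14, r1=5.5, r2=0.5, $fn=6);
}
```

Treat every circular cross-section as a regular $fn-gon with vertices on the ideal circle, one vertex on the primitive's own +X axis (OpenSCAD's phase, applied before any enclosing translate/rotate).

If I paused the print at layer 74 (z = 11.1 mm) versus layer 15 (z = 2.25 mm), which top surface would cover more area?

layer 74 (z = 11.1 mm)

Layer 74 (z = 11.1): the r=6 cylinder contributes a regular 6-gon of circumradius 6 (area = (6/2)·6.000²·sin(360°/6) = 93.53 mm²); the cylinder at (9, 2.5): section is a regular 6-gon, circumradius r=5 (area = (6/2)·5.000²·sin(360°/6) = 64.95 mm²); Merging all regions: the regions partially overlap — summed areas 158.48 mm² minus the doubly-counted overlap 1.66 mm² gives 156.82 mm² — area = 156.82 mm²; the cone at (-3, 4.5) is absent (z outside [16.5, 30.5]); After the difference (first − rest): none of the subtracted shapes is present at this height, so that combined region is unchanged — area = 156.82 mm². So its area = 156.82 mm². Layer 15 (z = 2.25): the r=6 cylinder gives a regular 6-gon of circumradius 6 (constant along its height) (area = (6/2)·6.000²·sin(360°/6) = 93.53 mm²); the cylinder at (9, 2.5) is absent (z outside [11, 30.5]); Combining (union): only the r=6 cylinder is present, so the union is just that shape — area = 93.53 mm²; the cone at (-3, 4.5) is absent (z outside [16.5, 30.5]); After the difference (first − rest): none of the subtracted shapes is present at this height, so that combined region is unchanged — area = 93.53 mm². So its area = 93.53 mm². Layer 74 is larger (156.82 vs 93.53 mm²).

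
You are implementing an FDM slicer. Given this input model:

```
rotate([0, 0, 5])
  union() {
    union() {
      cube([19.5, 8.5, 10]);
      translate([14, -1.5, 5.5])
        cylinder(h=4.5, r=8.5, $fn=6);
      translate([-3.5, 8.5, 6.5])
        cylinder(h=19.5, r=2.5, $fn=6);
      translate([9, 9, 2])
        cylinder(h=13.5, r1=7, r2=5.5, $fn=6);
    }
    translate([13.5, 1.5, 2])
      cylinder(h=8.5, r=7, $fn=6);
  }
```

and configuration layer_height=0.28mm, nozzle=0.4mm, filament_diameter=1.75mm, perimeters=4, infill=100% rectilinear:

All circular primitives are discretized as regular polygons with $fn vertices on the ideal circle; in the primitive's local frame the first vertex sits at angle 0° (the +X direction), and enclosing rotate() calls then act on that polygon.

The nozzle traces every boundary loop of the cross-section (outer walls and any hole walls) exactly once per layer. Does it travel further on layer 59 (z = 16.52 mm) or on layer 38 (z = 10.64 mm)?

layer 38 (z = 10.64 mm)

Layer 59 (z = 16.52): the cube does not reach this height (z outside [0, 10]); the cylinder at (14, -1.5) does not reach this height (z outside [5.5, 10]); the r=2.5 cylinder at (-3.5, 8.5) gives a regular 6-gon of circumradius 2.5 (constant along its height) (perimeter = 2·6·2.500·sin(180°/6) = 15.00 mm); the cone at (9, 9) is absent (z outside [2, 15.5]); Combining (union): only the r=2.5 cylinder at (-3.5, 8.5) is present, so the union is just that shape — boundary = 15.00 mm; the cylinder at (13.5, 1.5) does not reach this height (z outside [2, 10.5]); Combining (union): only the result so far is present, so the union is just that shape — boundary = 15.00 mm; (rotated 5° about Z; rotation is an isometry so areas/perimeters/island counts are preserved). So its perimeter = 15.00 mm. Layer 38 (z = 10.64): the cube is not intersected at this z (z outside [0, 10]); the cylinder at (14, -1.5) does not reach this height (z outside [5.5, 10]); the r=2.5 cylinder at (-3.5, 8.5) gives a regular 6-gon of circumradius 2.5 (constant along its height) (perimeter = 2·6·2.500·sin(180°/6) = 15.00 mm); the cone at (9, 9) (r1=7→r2=5.5) has section circumradius 6.040 here — a regular 6-gon (perimeter = 2·6·6.040·sin(180°/6) = 36.24 mm); Merging all regions: the 2 present regions are separate (no shared area or edge), so areas and boundary lengths simply add and each stays a separate island — boundary = 51.24 mm; the cylinder at (13.5, 1.5) does not reach this height (z outside [2, 10.5]); Merging all regions: only that combined region is present, so the union is just that shape — boundary = 51.24 mm; (rotated 5° about Z; rotation is an isometry so areas/perimeters/island counts are preserved). So its perimeter = 51.24 mm. Layer 38 is larger (51.24 vs 15.00 mm).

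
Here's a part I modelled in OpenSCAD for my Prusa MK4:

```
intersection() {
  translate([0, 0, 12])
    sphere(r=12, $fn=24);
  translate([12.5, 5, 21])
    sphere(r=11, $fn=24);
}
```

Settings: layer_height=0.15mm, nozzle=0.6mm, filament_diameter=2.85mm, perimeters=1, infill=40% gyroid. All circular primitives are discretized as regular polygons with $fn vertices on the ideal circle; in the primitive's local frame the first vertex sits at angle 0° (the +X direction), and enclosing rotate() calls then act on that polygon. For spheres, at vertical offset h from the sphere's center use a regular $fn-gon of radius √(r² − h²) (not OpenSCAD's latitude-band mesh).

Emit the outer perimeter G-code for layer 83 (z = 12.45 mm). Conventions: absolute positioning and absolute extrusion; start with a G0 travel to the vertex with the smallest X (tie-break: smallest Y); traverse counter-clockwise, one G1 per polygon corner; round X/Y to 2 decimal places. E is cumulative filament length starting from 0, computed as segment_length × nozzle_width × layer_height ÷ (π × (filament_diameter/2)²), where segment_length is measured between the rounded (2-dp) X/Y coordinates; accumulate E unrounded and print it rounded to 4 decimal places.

G0 X5.58 Y5.00 Z12.45
G1 X5.82 Y3.21 E0.0255
G1 X6.51 Y1.54 E0.0510
G1 X7.61 Y0.11 E0.0764
G1 X9.04 Y-0.99 E0.1019
G1 X10.71 Y-1.68 E0.1274
G1 X11.75 Y-1.82 E0.1422
G1 X11.99 Y0.00 E0.1681
G1 X11.58 Y3.10 E0.2122
G1 X10.38 Y6.00 E0.2565
G1 X8.48 Y8.48 E0.3005
G1 X7.25 Y9.43 E0.3225
G1 X6.51 Y8.46 E0.3397
G1 X5.82 Y6.79 E0.3652
G1 X5.58 Y5.00 E0.3906

At z = 12.45 mm: the r=12 sphere contributes a regular 24-gon of circumradius √(12²−0.45²) = 11.992; the sphere at (12.5, 5): section is a regular 24-gon, circumradius = √(r²−h²) = √(11²−8.55²) = 6.921; After intersecting: the r=11 sphere at (12.5, 5) partially overlaps the r=12 sphere; clipping to the common part keeps 45.60 mm² — 1 connected region. The outline is a single polygon with 14 vertices. Extrusion per mm of travel: 0.6 × 0.15 / (π × 1.425²) = 0.014108. Accumulating E over each segment gives final E = 0.3906.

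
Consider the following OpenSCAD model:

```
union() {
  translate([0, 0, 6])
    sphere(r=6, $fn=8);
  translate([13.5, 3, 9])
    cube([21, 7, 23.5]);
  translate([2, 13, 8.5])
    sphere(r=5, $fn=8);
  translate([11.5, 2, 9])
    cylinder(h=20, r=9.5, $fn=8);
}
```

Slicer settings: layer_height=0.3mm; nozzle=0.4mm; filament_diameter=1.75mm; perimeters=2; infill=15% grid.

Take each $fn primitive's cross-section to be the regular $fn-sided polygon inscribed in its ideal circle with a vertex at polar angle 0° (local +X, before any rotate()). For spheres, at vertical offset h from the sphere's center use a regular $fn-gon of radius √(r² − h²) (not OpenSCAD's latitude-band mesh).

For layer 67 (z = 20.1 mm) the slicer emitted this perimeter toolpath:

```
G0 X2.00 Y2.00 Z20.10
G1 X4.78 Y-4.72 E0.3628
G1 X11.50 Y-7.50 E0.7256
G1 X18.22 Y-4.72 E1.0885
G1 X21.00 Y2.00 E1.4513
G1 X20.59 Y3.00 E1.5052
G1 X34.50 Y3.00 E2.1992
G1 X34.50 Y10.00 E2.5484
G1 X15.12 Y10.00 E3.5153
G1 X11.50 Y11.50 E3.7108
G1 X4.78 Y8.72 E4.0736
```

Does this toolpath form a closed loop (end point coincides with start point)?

no

Start point (G0): (2.00, 2.00). End point (last G1): the path does not return to the start — open.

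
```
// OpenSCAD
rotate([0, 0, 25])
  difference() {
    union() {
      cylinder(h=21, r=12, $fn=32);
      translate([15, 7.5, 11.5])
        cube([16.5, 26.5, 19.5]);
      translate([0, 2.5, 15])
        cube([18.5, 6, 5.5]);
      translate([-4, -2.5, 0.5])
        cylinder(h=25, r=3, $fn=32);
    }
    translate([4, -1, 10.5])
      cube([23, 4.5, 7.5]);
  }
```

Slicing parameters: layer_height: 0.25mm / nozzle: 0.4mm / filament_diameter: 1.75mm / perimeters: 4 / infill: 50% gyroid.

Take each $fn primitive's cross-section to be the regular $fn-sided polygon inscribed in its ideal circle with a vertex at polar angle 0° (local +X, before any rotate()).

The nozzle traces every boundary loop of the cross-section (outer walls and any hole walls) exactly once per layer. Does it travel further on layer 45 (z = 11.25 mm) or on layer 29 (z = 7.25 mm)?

layer 45 (z = 11.25 mm)

Layer 45 (z = 11.25): the r=12 cylinder gives a regular 32-gon of circumradius 12 (constant along its height) (perimeter = 2·32·12.000·sin(180°/32) = 75.28 mm); the cube at (15, 7.5) is absent (z outside [11.5, 31]); the cube at (0, 2.5) does not reach this height (z outside [15, 20.5]); the r=3 cylinder at (-4, -2.5) gives a regular 32-gon of circumradius 3 (constant along its height) (perimeter = 2·32·3.000·sin(180°/32) = 18.82 mm); Taking the union: the r=3 cylinder at (-4, -2.5) lies entirely inside the r=12 cylinder, so the union is just the r=12 cylinder — boundary = 75.28 mm; the 23×4.5 cube at (4, -1) contributes its full rectangle (perimeter 55.00 mm); Subtracting the remaining from the first: starting from that combined region, the 23×4.5 cube at (4, -1) partially overlaps it — only the 35.21 mm² overlap (of its 103.50 mm²) is removed, clipping the outline — boundary = 90.53 mm; (rotated 25° about Z; rotation is an isometry so areas/perimeters/island counts are preserved). So its perimeter = 90.53 mm. Layer 29 (z = 7.25): the r=12 cylinder contributes a regular 32-gon of circumradius 12 (perimeter = 2·32·12.000·sin(180°/32) = 75.28 mm); the cube at (15, 7.5) does not reach this height (z outside [11.5, 31]); the cube at (0, 2.5) does not reach this height (z outside [15, 20.5]); the cylinder at (-4, -2.5): section is a regular 32-gon, circumradius r=3 (perimeter = 2·32·3.000·sin(180°/32) = 18.82 mm); Taking the union: the r=3 cylinder at (-4, -2.5) lies entirely inside the r=12 cylinder, so the union is just the r=12 cylinder — boundary = 75.28 mm; the cube at (4, -1) does not reach this height (z outside [10.5, 18]); After the difference (first − rest): none of the subtracted shapes is present at this height, so that combined region is unchanged — boundary = 75.28 mm; (whole slice rotated 25° about Z — lengths, areas and connectivity unchanged). So its perimeter = 75.28 mm. Layer 45 is larger (90.53 vs 75.28 mm).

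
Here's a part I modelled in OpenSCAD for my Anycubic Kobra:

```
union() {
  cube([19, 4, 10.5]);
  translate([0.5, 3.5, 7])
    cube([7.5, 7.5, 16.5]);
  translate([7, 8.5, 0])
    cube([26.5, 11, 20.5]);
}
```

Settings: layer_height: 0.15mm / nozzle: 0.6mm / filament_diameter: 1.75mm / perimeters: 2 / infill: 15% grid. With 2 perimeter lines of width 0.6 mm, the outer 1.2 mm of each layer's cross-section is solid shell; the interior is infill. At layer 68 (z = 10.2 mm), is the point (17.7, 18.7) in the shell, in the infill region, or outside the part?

shell

At z = 10.2 mm: the 19×4 cube contributes its full rectangle; the cube at (0.5, 3.5) (footprint 7.5×7.5) is included at this height; the 26.5×11 cube at (7, 8.5) contributes its full rectangle; Taking the union: the regions partially overlap (shared area 6.25 mm²), so overlapping operands fuse into one piece — 1 connected region. Overall, the cross-section is a single solid region. The nearest boundary edge runs (7.00, 19.50)→(33.50, 19.50); distance from the point to it = 0.80 mm. The point is inside the cross-section, 0.80 mm from the nearest boundary — within the 1.2 mm shell band (2 × 0.6).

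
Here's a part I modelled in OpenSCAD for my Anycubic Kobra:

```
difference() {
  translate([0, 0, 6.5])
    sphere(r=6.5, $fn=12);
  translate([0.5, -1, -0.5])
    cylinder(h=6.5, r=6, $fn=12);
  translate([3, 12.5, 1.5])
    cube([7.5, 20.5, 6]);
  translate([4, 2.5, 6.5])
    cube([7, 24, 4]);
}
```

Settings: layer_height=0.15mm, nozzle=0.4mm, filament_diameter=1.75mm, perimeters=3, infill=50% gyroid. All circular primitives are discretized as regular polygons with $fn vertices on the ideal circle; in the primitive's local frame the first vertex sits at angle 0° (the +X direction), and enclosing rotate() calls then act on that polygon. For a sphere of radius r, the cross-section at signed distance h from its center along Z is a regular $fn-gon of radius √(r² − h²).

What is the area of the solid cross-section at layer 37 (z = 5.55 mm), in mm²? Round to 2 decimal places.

At z = 5.55 mm: the r=6.5 sphere contributes a regular 12-gon of circumradius √(6.5²−0.95²) = 6.430 (area = (12/2)·6.430²·sin(360°/12) = 124.04 mm²); the cylinder at (0.5, -1): section is a regular 12-gon, circumradius r=6 (area = (12/2)·6.000²·sin(360°/12) = 108.00 mm²); the cube at (3, 12.5) (footprint 7.5×20.5) is included at this height (area 153.75 mm²); the cube at (4, 2.5) is absent (z outside [6.5, 10.5]); Subtracting the remaining from the first: starting from the r=6.5 sphere (124.04 mm²), the r=6 cylinder at (0.5, -1) partially overlaps it — only the 101.42 mm² overlap (of its 108.00 mm²) is removed, clipping the outline; the 7.5×20.5 cube at (3, 12.5) misses the remaining region (no effect) — area = 22.62 mm². Overall, the cross-section is a single solid region. Net area = 22.62 mm².

22.62 mm²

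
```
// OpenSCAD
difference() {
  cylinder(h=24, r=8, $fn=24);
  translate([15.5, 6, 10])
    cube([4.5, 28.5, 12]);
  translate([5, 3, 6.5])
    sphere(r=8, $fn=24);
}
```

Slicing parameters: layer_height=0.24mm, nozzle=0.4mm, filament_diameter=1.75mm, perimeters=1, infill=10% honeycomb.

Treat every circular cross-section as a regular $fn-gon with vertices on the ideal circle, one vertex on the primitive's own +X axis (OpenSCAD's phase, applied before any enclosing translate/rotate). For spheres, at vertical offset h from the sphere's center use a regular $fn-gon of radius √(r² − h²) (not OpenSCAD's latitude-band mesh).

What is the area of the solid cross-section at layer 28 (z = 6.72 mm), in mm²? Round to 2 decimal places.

90.71 mm²

At z = 6.72 mm: the r=8 cylinder contributes a regular 24-gon of circumradius 8 (area = (24/2)·8.000²·sin(360°/24) = 198.77 mm²); the cube at (15.5, 6) is absent (z outside [10, 22]); the sphere at (5, 3): section is a regular 24-gon, circumradius = √(r²−h²) = √(8²−0.22²) = 7.997 (area = (24/2)·7.997²·sin(360°/24) = 198.62 mm²); Taking the first minus the rest: starting from the r=8 cylinder (198.77 mm²), the r=8 sphere at (5, 3) partially overlaps it — only the 108.06 mm² overlap (of its 198.62 mm²) is removed, clipping the outline — area = 90.71 mm². Overall, the cross-section is a single solid region. Net area = 90.71 mm².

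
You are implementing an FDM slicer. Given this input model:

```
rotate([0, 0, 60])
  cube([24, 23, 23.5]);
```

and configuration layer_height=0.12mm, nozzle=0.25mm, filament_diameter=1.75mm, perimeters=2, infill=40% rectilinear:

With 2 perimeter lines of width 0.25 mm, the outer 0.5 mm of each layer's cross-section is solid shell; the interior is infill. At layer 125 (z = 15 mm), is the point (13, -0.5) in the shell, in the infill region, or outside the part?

outside

At z = 15 mm: the cube (footprint 24×23) is included at this height; (rotated 60° about Z; rotation is an isometry so areas/perimeters/island counts are preserved). Overall, the cross-section is a single solid region. Undo the 60° rotation: the query point maps to (6.067, -11.508) in the un-rotated model frame. The nearest boundary edge runs (0.00, 0.00)→(24.00, 0.00); distance from the point to it = 11.51 mm. The point is not inside any of the regions above, so it lies outside the cross-section (11.51 mm from the nearest boundary).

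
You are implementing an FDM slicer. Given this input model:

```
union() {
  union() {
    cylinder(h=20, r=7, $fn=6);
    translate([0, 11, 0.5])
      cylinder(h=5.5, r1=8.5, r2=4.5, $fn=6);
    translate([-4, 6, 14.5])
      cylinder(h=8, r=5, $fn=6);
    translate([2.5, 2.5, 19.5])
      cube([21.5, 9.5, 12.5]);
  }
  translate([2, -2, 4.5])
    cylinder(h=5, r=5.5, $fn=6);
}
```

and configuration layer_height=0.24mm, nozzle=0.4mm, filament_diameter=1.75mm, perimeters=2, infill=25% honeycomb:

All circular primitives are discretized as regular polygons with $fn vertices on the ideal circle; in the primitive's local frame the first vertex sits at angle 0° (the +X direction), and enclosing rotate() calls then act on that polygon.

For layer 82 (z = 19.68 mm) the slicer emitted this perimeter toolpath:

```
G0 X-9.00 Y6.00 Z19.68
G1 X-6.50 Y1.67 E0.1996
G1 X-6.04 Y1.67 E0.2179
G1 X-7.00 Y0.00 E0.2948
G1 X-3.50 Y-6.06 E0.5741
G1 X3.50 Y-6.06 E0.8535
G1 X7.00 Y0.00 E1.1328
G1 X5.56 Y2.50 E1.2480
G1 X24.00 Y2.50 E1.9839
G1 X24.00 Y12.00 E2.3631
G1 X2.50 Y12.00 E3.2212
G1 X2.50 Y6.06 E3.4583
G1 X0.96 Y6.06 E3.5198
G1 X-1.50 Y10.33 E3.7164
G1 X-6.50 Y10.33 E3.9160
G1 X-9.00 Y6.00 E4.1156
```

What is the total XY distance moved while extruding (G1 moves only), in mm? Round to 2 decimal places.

103.12 mm

Sum the Euclidean lengths of each G1 segment: total = 103.12 mm.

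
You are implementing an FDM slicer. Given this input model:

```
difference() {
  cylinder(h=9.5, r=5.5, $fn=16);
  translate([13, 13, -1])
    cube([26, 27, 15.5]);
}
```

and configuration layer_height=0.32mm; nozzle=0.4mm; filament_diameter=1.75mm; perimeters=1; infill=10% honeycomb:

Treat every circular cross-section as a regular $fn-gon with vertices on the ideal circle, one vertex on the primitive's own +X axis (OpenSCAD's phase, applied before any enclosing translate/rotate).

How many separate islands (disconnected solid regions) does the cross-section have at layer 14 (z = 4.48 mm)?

At z = 4.48 mm: the r=5.5 cylinder gives a regular 16-gon of circumradius 5.5 (constant along its height); the 26×27 cube at (13, 13) contributes its full rectangle; Subtracting the remaining from the first: starting from the r=5.5 cylinder, the 26×27 cube at (13, 13) misses the remaining region (no effect) — 1 connected region. Overall, the cross-section is a single solid region. Island count = 1.

1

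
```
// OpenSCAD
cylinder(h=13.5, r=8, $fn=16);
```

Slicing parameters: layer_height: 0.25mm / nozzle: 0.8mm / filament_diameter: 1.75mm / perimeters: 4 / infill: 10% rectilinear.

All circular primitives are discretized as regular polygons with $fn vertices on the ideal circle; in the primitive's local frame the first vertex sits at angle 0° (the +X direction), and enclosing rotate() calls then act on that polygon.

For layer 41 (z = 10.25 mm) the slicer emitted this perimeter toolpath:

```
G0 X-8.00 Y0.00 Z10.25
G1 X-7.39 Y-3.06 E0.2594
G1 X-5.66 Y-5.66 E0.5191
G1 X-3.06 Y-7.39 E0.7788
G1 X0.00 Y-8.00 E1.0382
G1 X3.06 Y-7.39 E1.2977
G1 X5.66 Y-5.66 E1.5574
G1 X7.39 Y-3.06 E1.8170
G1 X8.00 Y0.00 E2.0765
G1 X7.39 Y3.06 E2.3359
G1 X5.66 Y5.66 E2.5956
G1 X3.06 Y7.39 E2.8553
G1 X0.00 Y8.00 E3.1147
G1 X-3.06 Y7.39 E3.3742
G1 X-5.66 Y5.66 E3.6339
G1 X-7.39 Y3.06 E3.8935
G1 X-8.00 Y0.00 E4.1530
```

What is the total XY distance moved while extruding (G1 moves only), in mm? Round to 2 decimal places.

Sum the Euclidean lengths of each G1 segment: total = 49.95 mm.

49.95 mm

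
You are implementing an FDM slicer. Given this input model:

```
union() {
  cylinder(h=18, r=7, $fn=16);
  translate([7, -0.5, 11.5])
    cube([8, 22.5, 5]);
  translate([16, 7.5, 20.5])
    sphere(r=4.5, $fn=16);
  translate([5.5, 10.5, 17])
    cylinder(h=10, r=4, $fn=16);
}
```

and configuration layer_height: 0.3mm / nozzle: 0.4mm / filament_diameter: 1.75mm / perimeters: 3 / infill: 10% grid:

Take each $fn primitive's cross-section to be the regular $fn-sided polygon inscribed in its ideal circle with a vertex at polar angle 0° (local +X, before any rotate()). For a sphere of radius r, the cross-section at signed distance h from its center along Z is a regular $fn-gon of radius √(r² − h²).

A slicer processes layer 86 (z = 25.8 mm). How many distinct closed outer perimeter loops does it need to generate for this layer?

1

At z = 25.8 mm: the cylinder is absent (z outside [0, 18]); the cube at (7, -0.5) does not reach this height (z outside [11.5, 16.5]); the sphere at (16, 7.5) does not reach this height (|z−center|=5.300 > r=4.5); the r=4 cylinder at (5.5, 10.5) gives a regular 16-gon of circumradius 4 (constant along its height); Taking the union: only the r=4 cylinder at (5.5, 10.5) is present, so the union is just that shape — 1 connected region. The result has 1 disconnected region.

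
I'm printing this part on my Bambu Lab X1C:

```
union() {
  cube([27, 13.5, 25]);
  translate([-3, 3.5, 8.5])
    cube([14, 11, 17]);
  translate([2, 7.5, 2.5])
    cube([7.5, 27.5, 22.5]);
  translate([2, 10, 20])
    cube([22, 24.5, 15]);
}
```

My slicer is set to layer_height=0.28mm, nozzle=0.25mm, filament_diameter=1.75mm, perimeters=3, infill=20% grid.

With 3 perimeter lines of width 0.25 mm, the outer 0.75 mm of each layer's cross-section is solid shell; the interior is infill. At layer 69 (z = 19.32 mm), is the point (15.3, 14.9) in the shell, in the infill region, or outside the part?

outside

At z = 19.32 mm: the cube (footprint 27×13.5) is included at this height; the cube at (-3, 3.5) (footprint 14×11) is included at this height; the 7.5×27.5 cube at (2, 7.5) contributes its full rectangle; the cube at (2, 10) does not reach this height (z outside [20, 35]); Taking the union: the regions partially overlap (shared area 162.50 mm²), so overlapping operands fuse into one piece — 1 connected region. Overall, the cross-section is a single solid region. The nearest boundary edge runs (11.00, 13.50)→(27.00, 13.50); distance from the point to it = 1.40 mm. The point is not inside any of the regions above, so it lies outside the cross-section (1.40 mm from the nearest boundary).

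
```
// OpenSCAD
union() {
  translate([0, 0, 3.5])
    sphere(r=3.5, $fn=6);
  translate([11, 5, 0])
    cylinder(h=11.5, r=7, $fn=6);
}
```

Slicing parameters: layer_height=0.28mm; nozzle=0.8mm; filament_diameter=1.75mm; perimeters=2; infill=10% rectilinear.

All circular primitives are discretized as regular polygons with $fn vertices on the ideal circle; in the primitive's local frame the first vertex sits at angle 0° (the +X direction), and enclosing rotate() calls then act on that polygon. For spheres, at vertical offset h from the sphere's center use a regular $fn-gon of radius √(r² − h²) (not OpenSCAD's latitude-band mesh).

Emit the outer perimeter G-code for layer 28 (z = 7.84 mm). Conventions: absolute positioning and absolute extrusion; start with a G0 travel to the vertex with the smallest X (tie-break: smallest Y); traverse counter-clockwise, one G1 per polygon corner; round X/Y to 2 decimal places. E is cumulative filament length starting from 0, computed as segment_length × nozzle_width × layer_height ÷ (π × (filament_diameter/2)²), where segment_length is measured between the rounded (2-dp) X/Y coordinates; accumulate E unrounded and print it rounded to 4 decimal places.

At z = 7.84 mm: the sphere is not intersected at this z (|z−center|=4.340 > r=3.5); the r=7 cylinder at (11, 5) contributes a regular 6-gon of circumradius 7; Combining (union): only the r=7 cylinder at (11, 5) is present, so the union is just that shape — 1 connected region. The outline is a single polygon with 6 vertices. Extrusion per mm of travel: 0.8 × 0.28 / (π × 0.875²) = 0.093128. Accumulating E over each segment gives final E = 3.9107.

G0 X4.00 Y5.00 Z7.84
G1 X7.50 Y-1.06 E0.6517
G1 X14.50 Y-1.06 E1.3036
G1 X18.00 Y5.00 E1.9553
G1 X14.50 Y11.06 E2.6071
G1 X7.50 Y11.06 E3.2590
G1 X4.00 Y5.00 E3.9107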